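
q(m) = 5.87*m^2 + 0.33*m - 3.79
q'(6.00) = 70.77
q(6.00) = 209.51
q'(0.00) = 0.33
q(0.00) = -3.79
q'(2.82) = 33.44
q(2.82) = 43.82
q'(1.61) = 19.23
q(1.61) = 11.96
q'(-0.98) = -11.18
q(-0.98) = 1.52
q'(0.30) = 3.85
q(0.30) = -3.16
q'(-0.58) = -6.48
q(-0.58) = -2.01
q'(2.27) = 26.98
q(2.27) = 27.21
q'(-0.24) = -2.49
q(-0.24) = -3.53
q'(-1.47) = -16.93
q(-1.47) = 8.41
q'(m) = 11.74*m + 0.33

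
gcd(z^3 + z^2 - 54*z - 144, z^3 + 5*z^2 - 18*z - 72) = z^2 + 9*z + 18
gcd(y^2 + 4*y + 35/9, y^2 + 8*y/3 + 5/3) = y + 5/3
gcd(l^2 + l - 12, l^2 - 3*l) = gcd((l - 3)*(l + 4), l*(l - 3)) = l - 3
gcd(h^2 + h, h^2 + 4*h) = h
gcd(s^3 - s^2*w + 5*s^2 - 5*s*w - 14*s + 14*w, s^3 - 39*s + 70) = s^2 + 5*s - 14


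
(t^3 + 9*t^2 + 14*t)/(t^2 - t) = (t^2 + 9*t + 14)/(t - 1)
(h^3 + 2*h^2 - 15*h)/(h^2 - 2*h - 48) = h*(-h^2 - 2*h + 15)/(-h^2 + 2*h + 48)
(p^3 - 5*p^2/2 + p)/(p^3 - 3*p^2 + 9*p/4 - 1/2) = 2*p/(2*p - 1)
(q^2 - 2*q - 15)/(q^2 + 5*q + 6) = (q - 5)/(q + 2)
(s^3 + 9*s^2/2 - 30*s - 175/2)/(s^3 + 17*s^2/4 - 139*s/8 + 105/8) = 4*(2*s^2 - 5*s - 25)/(8*s^2 - 22*s + 15)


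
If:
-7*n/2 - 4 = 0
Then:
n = -8/7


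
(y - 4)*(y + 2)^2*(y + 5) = y^4 + 5*y^3 - 12*y^2 - 76*y - 80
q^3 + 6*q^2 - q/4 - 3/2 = (q - 1/2)*(q + 1/2)*(q + 6)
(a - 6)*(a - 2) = a^2 - 8*a + 12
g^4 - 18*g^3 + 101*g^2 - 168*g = g*(g - 8)*(g - 7)*(g - 3)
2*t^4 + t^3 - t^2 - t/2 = t*(t - sqrt(2)/2)*(sqrt(2)*t + 1)*(sqrt(2)*t + sqrt(2)/2)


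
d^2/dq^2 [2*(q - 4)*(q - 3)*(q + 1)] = 12*q - 24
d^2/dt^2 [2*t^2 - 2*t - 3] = 4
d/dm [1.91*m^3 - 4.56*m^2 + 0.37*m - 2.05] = 5.73*m^2 - 9.12*m + 0.37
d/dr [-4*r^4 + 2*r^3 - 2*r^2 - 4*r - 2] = -16*r^3 + 6*r^2 - 4*r - 4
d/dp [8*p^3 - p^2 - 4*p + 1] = 24*p^2 - 2*p - 4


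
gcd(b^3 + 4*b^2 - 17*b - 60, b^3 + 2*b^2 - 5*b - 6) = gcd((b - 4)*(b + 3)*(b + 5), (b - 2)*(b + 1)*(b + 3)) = b + 3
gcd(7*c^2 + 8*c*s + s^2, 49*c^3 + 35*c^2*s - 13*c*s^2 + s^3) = c + s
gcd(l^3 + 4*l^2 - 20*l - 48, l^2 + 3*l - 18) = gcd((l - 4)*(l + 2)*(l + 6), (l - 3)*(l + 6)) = l + 6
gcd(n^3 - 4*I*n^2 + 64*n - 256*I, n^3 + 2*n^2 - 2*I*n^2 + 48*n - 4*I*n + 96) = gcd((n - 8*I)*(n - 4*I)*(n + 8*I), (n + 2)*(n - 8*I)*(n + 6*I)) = n - 8*I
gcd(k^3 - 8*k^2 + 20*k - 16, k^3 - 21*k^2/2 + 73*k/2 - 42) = k - 4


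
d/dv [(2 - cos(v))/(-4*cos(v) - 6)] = -7*sin(v)/(2*(2*cos(v) + 3)^2)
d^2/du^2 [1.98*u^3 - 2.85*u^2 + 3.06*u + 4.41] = 11.88*u - 5.7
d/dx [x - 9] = 1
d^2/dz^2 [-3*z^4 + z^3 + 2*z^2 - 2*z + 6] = -36*z^2 + 6*z + 4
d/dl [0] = 0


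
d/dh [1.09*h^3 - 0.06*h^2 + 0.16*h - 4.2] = 3.27*h^2 - 0.12*h + 0.16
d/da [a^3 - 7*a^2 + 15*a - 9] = 3*a^2 - 14*a + 15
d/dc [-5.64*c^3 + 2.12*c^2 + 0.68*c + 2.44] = -16.92*c^2 + 4.24*c + 0.68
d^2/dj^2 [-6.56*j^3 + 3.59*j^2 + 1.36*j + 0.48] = 7.18 - 39.36*j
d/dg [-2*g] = -2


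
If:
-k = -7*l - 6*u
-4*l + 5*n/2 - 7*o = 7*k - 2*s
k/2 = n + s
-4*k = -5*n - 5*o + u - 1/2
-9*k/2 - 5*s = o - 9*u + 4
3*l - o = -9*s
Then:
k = 707/13098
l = -3356/6549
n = -2225/13098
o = 2047/8732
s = 1719/8732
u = 5299/8732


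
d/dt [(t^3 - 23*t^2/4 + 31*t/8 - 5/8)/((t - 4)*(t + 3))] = (8*t^4 - 16*t^3 - 273*t^2 + 1114*t - 377)/(8*(t^4 - 2*t^3 - 23*t^2 + 24*t + 144))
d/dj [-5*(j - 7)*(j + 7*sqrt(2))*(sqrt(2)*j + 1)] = -15*sqrt(2)*j^2 - 150*j + 70*sqrt(2)*j - 35*sqrt(2) + 525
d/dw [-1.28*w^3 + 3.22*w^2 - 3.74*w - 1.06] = -3.84*w^2 + 6.44*w - 3.74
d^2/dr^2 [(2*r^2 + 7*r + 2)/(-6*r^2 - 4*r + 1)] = 4*(-102*r^3 - 126*r^2 - 135*r - 37)/(216*r^6 + 432*r^5 + 180*r^4 - 80*r^3 - 30*r^2 + 12*r - 1)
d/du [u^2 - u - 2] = 2*u - 1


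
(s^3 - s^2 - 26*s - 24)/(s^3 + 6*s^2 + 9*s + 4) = (s - 6)/(s + 1)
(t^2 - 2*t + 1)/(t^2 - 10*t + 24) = (t^2 - 2*t + 1)/(t^2 - 10*t + 24)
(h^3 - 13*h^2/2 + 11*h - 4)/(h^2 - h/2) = h - 6 + 8/h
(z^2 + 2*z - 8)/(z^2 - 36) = (z^2 + 2*z - 8)/(z^2 - 36)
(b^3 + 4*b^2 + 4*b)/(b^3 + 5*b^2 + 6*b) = (b + 2)/(b + 3)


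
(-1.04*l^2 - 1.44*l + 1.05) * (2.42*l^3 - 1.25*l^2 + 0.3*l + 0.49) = -2.5168*l^5 - 2.1848*l^4 + 4.029*l^3 - 2.2541*l^2 - 0.3906*l + 0.5145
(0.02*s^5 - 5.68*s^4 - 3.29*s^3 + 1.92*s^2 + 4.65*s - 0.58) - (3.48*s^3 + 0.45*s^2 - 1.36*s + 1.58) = 0.02*s^5 - 5.68*s^4 - 6.77*s^3 + 1.47*s^2 + 6.01*s - 2.16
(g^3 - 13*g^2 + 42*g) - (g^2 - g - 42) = g^3 - 14*g^2 + 43*g + 42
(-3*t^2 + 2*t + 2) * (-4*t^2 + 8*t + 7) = 12*t^4 - 32*t^3 - 13*t^2 + 30*t + 14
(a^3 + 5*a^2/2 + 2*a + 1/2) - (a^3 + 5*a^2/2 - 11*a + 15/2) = 13*a - 7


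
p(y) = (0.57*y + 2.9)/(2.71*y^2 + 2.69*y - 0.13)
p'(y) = (-5.42*y - 2.69)*(0.57*y + 2.9)/(2.71*y^2 + 2.69*y - 0.13)^2 + 0.57/(2.71*y^2 + 2.69*y - 0.13) = (1.5447*y^2 + 1.5333*y - (0.57*y + 2.9)*(5.42*y + 2.69) - 0.0741)/(2.71*y^2 + 2.69*y - 0.13)^2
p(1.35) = 0.43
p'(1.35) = -0.45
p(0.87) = 0.80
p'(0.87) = -1.25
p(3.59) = 0.11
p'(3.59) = -0.04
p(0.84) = 0.84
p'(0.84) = -1.36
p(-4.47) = 0.01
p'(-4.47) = 0.02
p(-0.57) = -3.29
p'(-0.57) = 0.95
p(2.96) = 0.15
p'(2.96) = -0.07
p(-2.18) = 0.24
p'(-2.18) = 0.40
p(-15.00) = -0.01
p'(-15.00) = -0.00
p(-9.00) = -0.01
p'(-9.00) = 0.00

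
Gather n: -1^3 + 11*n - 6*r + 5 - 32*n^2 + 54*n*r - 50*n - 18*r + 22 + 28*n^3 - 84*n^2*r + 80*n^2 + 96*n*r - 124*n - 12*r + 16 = 28*n^3 + n^2*(48 - 84*r) + n*(150*r - 163) - 36*r + 42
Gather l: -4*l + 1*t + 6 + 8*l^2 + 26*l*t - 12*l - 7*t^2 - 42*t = 8*l^2 + l*(26*t - 16) - 7*t^2 - 41*t + 6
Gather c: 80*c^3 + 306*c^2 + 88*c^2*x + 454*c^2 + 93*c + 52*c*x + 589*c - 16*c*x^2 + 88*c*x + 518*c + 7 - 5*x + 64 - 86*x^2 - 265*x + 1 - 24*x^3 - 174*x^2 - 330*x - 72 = 80*c^3 + c^2*(88*x + 760) + c*(-16*x^2 + 140*x + 1200) - 24*x^3 - 260*x^2 - 600*x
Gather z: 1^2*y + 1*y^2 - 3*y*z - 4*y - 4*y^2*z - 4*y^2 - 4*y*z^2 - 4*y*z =-3*y^2 - 4*y*z^2 - 3*y + z*(-4*y^2 - 7*y)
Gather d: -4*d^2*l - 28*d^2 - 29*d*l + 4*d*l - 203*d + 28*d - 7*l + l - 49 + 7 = d^2*(-4*l - 28) + d*(-25*l - 175) - 6*l - 42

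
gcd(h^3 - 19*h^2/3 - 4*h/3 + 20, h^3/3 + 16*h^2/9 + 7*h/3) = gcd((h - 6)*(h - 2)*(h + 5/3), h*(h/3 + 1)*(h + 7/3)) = 1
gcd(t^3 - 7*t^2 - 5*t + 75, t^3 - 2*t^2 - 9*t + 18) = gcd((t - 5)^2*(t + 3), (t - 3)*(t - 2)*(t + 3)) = t + 3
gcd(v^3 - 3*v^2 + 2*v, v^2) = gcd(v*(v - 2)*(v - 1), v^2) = v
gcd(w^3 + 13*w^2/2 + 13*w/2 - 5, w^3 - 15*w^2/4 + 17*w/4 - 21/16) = w - 1/2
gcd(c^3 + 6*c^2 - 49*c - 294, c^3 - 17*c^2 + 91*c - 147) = c - 7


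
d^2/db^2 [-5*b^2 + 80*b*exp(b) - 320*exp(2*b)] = 80*b*exp(b) - 1280*exp(2*b) + 160*exp(b) - 10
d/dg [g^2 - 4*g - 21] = 2*g - 4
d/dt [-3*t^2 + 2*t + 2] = 2 - 6*t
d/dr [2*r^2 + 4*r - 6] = 4*r + 4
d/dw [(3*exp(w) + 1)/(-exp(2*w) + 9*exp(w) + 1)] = (3*exp(2*w) + 2*exp(w) - 6)*exp(w)/(exp(4*w) - 18*exp(3*w) + 79*exp(2*w) + 18*exp(w) + 1)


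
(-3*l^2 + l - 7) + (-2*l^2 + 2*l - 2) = -5*l^2 + 3*l - 9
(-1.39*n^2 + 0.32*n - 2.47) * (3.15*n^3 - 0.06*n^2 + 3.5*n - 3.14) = -4.3785*n^5 + 1.0914*n^4 - 12.6647*n^3 + 5.6328*n^2 - 9.6498*n + 7.7558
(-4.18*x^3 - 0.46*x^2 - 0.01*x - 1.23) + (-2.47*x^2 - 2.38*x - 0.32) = -4.18*x^3 - 2.93*x^2 - 2.39*x - 1.55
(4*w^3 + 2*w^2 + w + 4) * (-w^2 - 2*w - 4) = -4*w^5 - 10*w^4 - 21*w^3 - 14*w^2 - 12*w - 16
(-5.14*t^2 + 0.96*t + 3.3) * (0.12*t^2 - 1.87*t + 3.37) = -0.6168*t^4 + 9.727*t^3 - 18.721*t^2 - 2.9358*t + 11.121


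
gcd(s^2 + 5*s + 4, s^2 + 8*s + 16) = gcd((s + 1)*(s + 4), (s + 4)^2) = s + 4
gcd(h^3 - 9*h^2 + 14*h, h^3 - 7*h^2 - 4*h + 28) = h^2 - 9*h + 14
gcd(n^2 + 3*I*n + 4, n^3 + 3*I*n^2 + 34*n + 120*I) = n + 4*I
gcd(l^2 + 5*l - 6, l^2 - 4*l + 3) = l - 1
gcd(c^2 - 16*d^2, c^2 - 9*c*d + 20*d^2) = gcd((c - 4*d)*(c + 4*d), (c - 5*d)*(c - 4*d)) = c - 4*d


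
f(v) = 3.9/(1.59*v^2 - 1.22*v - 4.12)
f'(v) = 3.9*(1.22 - 3.18*v)/(1.59*v^2 - 1.22*v - 4.12)^2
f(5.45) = 0.11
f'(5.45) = -0.05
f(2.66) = 1.00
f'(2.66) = -1.87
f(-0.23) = -1.04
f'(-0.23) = 0.54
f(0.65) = -0.92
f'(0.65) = -0.18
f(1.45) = -1.53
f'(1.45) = -2.04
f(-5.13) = 0.09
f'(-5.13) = 0.04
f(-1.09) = -4.33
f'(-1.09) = 22.51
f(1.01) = -1.05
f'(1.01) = -0.56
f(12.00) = 0.02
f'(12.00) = -0.00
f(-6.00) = 0.06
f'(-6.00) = 0.02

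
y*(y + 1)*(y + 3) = y^3 + 4*y^2 + 3*y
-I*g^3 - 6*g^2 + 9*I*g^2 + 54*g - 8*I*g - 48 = (g - 8)*(g - 6*I)*(-I*g + I)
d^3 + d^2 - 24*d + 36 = (d - 3)*(d - 2)*(d + 6)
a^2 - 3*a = a*(a - 3)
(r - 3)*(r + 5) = r^2 + 2*r - 15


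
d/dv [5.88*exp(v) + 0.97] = 5.88*exp(v)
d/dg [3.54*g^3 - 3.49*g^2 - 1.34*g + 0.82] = 10.62*g^2 - 6.98*g - 1.34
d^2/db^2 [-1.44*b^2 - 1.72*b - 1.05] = -2.88000000000000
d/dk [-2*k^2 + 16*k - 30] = 16 - 4*k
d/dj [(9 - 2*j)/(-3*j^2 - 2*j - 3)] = 6*(-j^2 + 9*j + 4)/(9*j^4 + 12*j^3 + 22*j^2 + 12*j + 9)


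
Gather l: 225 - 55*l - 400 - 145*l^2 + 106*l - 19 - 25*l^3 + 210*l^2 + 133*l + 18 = -25*l^3 + 65*l^2 + 184*l - 176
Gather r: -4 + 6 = 2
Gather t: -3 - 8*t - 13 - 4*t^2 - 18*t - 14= -4*t^2 - 26*t - 30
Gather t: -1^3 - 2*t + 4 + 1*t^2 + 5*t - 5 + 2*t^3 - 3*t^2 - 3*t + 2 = 2*t^3 - 2*t^2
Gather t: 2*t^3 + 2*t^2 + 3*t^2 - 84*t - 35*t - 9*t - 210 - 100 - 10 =2*t^3 + 5*t^2 - 128*t - 320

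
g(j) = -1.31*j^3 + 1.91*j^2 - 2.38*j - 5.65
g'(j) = -3.93*j^2 + 3.82*j - 2.38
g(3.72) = -55.51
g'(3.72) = -42.55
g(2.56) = -21.20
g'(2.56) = -18.36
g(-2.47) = 31.62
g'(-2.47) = -35.79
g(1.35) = -8.61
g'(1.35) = -4.39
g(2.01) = -13.36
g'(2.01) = -10.58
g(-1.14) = 1.49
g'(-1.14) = -11.84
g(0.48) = -6.50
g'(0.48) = -1.45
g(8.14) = -605.02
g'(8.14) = -231.69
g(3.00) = -30.97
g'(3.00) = -26.29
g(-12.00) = 2561.63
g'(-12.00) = -614.14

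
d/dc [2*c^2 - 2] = 4*c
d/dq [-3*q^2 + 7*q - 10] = 7 - 6*q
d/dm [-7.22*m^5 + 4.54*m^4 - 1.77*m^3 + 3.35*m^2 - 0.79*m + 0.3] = -36.1*m^4 + 18.16*m^3 - 5.31*m^2 + 6.7*m - 0.79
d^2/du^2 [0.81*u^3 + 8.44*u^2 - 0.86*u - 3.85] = 4.86*u + 16.88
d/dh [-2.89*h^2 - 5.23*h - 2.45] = -5.78*h - 5.23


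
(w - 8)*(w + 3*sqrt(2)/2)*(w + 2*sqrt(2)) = w^3 - 8*w^2 + 7*sqrt(2)*w^2/2 - 28*sqrt(2)*w + 6*w - 48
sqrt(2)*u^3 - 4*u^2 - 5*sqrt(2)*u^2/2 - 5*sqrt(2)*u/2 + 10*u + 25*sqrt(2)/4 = (u - 5/2)*(u - 5*sqrt(2)/2)*(sqrt(2)*u + 1)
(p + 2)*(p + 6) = p^2 + 8*p + 12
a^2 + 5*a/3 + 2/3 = (a + 2/3)*(a + 1)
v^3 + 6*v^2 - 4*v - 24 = (v - 2)*(v + 2)*(v + 6)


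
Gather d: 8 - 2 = 6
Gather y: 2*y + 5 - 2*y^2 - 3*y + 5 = -2*y^2 - y + 10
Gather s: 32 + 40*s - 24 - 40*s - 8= 0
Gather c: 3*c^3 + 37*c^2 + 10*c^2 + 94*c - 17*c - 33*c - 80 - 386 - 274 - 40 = 3*c^3 + 47*c^2 + 44*c - 780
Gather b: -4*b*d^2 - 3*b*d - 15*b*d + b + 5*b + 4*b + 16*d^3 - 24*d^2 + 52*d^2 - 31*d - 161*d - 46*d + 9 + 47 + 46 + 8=b*(-4*d^2 - 18*d + 10) + 16*d^3 + 28*d^2 - 238*d + 110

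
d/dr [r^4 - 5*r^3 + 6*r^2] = r*(4*r^2 - 15*r + 12)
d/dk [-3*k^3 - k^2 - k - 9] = -9*k^2 - 2*k - 1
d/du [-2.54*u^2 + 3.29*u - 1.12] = 3.29 - 5.08*u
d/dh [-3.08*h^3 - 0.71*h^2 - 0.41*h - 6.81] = -9.24*h^2 - 1.42*h - 0.41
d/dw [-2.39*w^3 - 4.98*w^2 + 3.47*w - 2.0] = -7.17*w^2 - 9.96*w + 3.47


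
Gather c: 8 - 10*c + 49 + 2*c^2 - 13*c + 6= 2*c^2 - 23*c + 63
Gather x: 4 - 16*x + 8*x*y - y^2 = x*(8*y - 16) - y^2 + 4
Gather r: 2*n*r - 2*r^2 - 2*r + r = -2*r^2 + r*(2*n - 1)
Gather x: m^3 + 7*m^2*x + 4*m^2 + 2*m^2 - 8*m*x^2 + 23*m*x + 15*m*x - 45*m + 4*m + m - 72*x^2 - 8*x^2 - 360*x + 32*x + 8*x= m^3 + 6*m^2 - 40*m + x^2*(-8*m - 80) + x*(7*m^2 + 38*m - 320)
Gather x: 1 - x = 1 - x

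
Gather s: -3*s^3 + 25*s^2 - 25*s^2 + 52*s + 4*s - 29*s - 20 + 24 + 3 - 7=-3*s^3 + 27*s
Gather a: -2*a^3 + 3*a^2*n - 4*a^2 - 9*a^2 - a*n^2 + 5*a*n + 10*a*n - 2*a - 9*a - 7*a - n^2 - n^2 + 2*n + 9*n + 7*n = -2*a^3 + a^2*(3*n - 13) + a*(-n^2 + 15*n - 18) - 2*n^2 + 18*n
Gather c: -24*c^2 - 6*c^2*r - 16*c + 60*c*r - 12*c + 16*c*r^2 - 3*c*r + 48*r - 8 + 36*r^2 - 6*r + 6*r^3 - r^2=c^2*(-6*r - 24) + c*(16*r^2 + 57*r - 28) + 6*r^3 + 35*r^2 + 42*r - 8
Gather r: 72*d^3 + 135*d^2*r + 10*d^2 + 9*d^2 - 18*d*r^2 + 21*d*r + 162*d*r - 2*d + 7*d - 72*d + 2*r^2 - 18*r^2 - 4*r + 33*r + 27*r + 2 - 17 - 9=72*d^3 + 19*d^2 - 67*d + r^2*(-18*d - 16) + r*(135*d^2 + 183*d + 56) - 24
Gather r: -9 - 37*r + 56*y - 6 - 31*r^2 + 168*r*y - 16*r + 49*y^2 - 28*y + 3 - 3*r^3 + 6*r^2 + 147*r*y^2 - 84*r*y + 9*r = -3*r^3 - 25*r^2 + r*(147*y^2 + 84*y - 44) + 49*y^2 + 28*y - 12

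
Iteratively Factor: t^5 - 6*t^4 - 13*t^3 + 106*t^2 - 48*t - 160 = (t - 5)*(t^4 - t^3 - 18*t^2 + 16*t + 32) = (t - 5)*(t - 4)*(t^3 + 3*t^2 - 6*t - 8) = (t - 5)*(t - 4)*(t + 4)*(t^2 - t - 2) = (t - 5)*(t - 4)*(t + 1)*(t + 4)*(t - 2)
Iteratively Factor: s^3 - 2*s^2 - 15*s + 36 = (s - 3)*(s^2 + s - 12) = (s - 3)*(s + 4)*(s - 3)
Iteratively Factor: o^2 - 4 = (o + 2)*(o - 2)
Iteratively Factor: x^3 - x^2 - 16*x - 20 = (x - 5)*(x^2 + 4*x + 4) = (x - 5)*(x + 2)*(x + 2)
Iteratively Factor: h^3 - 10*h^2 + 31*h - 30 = (h - 5)*(h^2 - 5*h + 6) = (h - 5)*(h - 3)*(h - 2)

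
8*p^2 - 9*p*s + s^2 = (-8*p + s)*(-p + s)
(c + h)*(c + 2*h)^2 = c^3 + 5*c^2*h + 8*c*h^2 + 4*h^3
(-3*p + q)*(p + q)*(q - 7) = -3*p^2*q + 21*p^2 - 2*p*q^2 + 14*p*q + q^3 - 7*q^2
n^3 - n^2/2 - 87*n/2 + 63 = (n - 6)*(n - 3/2)*(n + 7)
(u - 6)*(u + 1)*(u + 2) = u^3 - 3*u^2 - 16*u - 12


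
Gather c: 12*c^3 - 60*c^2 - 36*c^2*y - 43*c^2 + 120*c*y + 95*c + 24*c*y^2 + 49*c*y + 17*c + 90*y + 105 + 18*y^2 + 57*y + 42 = 12*c^3 + c^2*(-36*y - 103) + c*(24*y^2 + 169*y + 112) + 18*y^2 + 147*y + 147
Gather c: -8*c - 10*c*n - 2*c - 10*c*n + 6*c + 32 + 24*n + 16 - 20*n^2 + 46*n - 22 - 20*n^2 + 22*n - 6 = c*(-20*n - 4) - 40*n^2 + 92*n + 20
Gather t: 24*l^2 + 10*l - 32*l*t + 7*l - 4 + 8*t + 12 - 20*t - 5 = 24*l^2 + 17*l + t*(-32*l - 12) + 3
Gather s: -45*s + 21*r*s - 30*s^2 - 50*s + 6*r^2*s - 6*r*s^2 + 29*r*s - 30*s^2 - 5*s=s^2*(-6*r - 60) + s*(6*r^2 + 50*r - 100)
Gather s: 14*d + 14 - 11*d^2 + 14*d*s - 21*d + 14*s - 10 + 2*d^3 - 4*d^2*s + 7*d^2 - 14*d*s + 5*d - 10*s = 2*d^3 - 4*d^2 - 2*d + s*(4 - 4*d^2) + 4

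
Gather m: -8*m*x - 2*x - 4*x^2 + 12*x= -8*m*x - 4*x^2 + 10*x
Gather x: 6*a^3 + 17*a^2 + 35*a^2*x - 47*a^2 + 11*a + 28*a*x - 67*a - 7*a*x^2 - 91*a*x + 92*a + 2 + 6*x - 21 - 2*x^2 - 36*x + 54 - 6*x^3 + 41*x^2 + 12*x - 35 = 6*a^3 - 30*a^2 + 36*a - 6*x^3 + x^2*(39 - 7*a) + x*(35*a^2 - 63*a - 18)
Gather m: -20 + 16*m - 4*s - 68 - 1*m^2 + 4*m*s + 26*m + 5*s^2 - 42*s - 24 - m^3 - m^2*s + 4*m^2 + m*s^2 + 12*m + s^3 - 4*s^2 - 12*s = -m^3 + m^2*(3 - s) + m*(s^2 + 4*s + 54) + s^3 + s^2 - 58*s - 112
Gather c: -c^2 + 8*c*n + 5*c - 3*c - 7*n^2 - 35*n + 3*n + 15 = -c^2 + c*(8*n + 2) - 7*n^2 - 32*n + 15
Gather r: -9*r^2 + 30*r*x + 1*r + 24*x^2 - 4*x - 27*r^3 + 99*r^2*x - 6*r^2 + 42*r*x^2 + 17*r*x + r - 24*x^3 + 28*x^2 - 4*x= -27*r^3 + r^2*(99*x - 15) + r*(42*x^2 + 47*x + 2) - 24*x^3 + 52*x^2 - 8*x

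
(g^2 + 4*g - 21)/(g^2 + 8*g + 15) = (g^2 + 4*g - 21)/(g^2 + 8*g + 15)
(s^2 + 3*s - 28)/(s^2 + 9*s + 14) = (s - 4)/(s + 2)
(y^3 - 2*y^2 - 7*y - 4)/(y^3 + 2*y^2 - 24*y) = (y^2 + 2*y + 1)/(y*(y + 6))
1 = 1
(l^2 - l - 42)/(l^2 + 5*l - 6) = (l - 7)/(l - 1)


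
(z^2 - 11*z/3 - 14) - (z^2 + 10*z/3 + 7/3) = -7*z - 49/3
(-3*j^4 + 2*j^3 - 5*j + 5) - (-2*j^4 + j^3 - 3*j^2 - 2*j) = -j^4 + j^3 + 3*j^2 - 3*j + 5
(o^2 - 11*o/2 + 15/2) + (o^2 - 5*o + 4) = 2*o^2 - 21*o/2 + 23/2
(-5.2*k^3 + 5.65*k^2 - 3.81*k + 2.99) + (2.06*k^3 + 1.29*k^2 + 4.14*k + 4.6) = -3.14*k^3 + 6.94*k^2 + 0.33*k + 7.59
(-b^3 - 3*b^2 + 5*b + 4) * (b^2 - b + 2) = -b^5 - 2*b^4 + 6*b^3 - 7*b^2 + 6*b + 8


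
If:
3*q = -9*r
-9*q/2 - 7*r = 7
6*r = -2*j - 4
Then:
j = -68/13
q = -42/13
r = 14/13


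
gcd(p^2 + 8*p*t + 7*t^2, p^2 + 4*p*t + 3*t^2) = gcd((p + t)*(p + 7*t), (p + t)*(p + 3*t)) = p + t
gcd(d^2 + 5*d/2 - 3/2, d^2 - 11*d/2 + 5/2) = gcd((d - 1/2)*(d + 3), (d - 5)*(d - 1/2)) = d - 1/2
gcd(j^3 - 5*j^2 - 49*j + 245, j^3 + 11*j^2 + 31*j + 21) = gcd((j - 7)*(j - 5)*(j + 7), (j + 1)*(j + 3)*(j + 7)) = j + 7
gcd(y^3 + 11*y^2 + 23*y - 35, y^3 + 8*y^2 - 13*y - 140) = y^2 + 12*y + 35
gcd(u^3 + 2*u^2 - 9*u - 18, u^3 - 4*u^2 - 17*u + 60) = u - 3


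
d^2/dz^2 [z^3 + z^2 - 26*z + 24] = 6*z + 2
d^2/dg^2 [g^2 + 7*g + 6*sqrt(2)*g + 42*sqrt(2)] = 2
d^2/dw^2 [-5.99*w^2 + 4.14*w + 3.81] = -11.9800000000000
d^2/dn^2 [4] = 0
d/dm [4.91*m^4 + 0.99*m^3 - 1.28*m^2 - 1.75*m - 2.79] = 19.64*m^3 + 2.97*m^2 - 2.56*m - 1.75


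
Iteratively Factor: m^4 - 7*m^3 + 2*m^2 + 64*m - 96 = (m - 2)*(m^3 - 5*m^2 - 8*m + 48) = (m - 4)*(m - 2)*(m^2 - m - 12) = (m - 4)^2*(m - 2)*(m + 3)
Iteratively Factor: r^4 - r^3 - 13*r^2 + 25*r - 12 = (r - 1)*(r^3 - 13*r + 12) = (r - 3)*(r - 1)*(r^2 + 3*r - 4) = (r - 3)*(r - 1)*(r + 4)*(r - 1)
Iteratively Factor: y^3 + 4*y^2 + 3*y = (y + 3)*(y^2 + y) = (y + 1)*(y + 3)*(y)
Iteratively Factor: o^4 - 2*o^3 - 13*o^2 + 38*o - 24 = (o + 4)*(o^3 - 6*o^2 + 11*o - 6) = (o - 3)*(o + 4)*(o^2 - 3*o + 2) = (o - 3)*(o - 1)*(o + 4)*(o - 2)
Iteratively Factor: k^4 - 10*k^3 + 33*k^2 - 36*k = (k)*(k^3 - 10*k^2 + 33*k - 36) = k*(k - 3)*(k^2 - 7*k + 12) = k*(k - 3)^2*(k - 4)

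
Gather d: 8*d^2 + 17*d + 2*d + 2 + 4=8*d^2 + 19*d + 6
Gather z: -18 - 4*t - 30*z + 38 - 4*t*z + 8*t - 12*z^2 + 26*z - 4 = 4*t - 12*z^2 + z*(-4*t - 4) + 16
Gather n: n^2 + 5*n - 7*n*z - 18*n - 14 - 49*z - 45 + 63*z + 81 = n^2 + n*(-7*z - 13) + 14*z + 22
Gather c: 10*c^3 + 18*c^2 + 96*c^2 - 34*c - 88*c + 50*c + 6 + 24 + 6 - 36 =10*c^3 + 114*c^2 - 72*c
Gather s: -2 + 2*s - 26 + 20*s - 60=22*s - 88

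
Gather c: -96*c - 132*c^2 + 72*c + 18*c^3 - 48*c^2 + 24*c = 18*c^3 - 180*c^2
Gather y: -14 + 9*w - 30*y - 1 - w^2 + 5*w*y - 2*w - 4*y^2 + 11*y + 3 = -w^2 + 7*w - 4*y^2 + y*(5*w - 19) - 12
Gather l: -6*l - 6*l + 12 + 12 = 24 - 12*l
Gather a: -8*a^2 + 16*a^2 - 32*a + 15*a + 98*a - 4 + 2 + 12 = 8*a^2 + 81*a + 10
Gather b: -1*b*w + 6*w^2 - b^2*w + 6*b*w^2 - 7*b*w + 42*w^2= -b^2*w + b*(6*w^2 - 8*w) + 48*w^2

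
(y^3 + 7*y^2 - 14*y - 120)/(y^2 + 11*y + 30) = y - 4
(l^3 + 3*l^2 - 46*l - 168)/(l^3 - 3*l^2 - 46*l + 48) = (l^2 - 3*l - 28)/(l^2 - 9*l + 8)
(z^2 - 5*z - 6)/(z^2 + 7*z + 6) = (z - 6)/(z + 6)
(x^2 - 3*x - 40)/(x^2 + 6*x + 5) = (x - 8)/(x + 1)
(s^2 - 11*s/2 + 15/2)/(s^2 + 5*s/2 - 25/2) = (s - 3)/(s + 5)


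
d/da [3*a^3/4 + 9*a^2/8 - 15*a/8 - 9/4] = 9*a^2/4 + 9*a/4 - 15/8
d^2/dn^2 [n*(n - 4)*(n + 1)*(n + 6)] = 12*n^2 + 18*n - 44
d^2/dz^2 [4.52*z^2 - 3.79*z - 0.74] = 9.04000000000000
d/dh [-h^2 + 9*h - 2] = 9 - 2*h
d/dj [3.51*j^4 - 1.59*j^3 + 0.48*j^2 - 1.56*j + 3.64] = 14.04*j^3 - 4.77*j^2 + 0.96*j - 1.56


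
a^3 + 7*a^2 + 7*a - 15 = (a - 1)*(a + 3)*(a + 5)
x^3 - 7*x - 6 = (x - 3)*(x + 1)*(x + 2)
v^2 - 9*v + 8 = (v - 8)*(v - 1)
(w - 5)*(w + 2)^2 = w^3 - w^2 - 16*w - 20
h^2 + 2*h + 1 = (h + 1)^2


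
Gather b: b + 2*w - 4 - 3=b + 2*w - 7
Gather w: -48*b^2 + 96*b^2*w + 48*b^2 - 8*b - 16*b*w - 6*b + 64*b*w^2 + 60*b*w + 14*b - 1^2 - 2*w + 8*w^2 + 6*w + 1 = w^2*(64*b + 8) + w*(96*b^2 + 44*b + 4)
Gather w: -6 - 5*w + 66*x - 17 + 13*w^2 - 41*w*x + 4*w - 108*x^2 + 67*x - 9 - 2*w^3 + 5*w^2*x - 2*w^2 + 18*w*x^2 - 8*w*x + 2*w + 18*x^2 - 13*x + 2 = -2*w^3 + w^2*(5*x + 11) + w*(18*x^2 - 49*x + 1) - 90*x^2 + 120*x - 30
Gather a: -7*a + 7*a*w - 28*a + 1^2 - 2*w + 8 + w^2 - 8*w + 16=a*(7*w - 35) + w^2 - 10*w + 25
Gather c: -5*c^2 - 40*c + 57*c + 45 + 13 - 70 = -5*c^2 + 17*c - 12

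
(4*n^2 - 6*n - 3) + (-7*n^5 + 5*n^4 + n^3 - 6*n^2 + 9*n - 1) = -7*n^5 + 5*n^4 + n^3 - 2*n^2 + 3*n - 4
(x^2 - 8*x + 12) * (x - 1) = x^3 - 9*x^2 + 20*x - 12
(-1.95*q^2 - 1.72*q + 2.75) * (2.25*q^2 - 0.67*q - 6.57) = -4.3875*q^4 - 2.5635*q^3 + 20.1514*q^2 + 9.4579*q - 18.0675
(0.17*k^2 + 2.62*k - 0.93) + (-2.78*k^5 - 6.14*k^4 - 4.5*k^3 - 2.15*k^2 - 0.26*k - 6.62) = -2.78*k^5 - 6.14*k^4 - 4.5*k^3 - 1.98*k^2 + 2.36*k - 7.55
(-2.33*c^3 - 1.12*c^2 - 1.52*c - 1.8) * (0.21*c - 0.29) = -0.4893*c^4 + 0.4405*c^3 + 0.00560000000000005*c^2 + 0.0628*c + 0.522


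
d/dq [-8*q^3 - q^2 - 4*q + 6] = -24*q^2 - 2*q - 4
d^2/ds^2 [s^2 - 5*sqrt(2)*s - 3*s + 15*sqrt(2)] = 2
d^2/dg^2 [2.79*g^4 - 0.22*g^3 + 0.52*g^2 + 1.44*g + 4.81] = 33.48*g^2 - 1.32*g + 1.04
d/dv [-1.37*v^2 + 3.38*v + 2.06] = 3.38 - 2.74*v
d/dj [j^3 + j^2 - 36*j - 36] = 3*j^2 + 2*j - 36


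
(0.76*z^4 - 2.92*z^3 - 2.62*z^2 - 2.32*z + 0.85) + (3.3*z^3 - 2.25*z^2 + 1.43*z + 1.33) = 0.76*z^4 + 0.38*z^3 - 4.87*z^2 - 0.89*z + 2.18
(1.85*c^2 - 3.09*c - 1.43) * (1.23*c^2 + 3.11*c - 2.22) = 2.2755*c^4 + 1.9528*c^3 - 15.4758*c^2 + 2.4125*c + 3.1746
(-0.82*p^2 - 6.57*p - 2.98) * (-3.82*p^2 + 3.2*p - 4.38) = 3.1324*p^4 + 22.4734*p^3 - 6.0488*p^2 + 19.2406*p + 13.0524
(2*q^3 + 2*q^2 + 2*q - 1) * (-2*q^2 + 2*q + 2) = -4*q^5 + 4*q^3 + 10*q^2 + 2*q - 2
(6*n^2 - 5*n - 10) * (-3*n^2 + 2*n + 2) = -18*n^4 + 27*n^3 + 32*n^2 - 30*n - 20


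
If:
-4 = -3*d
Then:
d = 4/3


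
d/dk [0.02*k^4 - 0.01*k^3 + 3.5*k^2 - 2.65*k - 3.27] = 0.08*k^3 - 0.03*k^2 + 7.0*k - 2.65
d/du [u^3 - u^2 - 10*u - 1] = 3*u^2 - 2*u - 10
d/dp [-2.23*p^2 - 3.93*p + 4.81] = -4.46*p - 3.93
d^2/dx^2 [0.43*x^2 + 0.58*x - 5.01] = 0.860000000000000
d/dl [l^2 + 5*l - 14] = 2*l + 5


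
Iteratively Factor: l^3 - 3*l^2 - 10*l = (l - 5)*(l^2 + 2*l) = (l - 5)*(l + 2)*(l)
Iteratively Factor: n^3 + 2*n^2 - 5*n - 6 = (n + 1)*(n^2 + n - 6) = (n - 2)*(n + 1)*(n + 3)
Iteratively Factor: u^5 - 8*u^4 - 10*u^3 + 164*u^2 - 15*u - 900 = (u - 4)*(u^4 - 4*u^3 - 26*u^2 + 60*u + 225) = (u - 5)*(u - 4)*(u^3 + u^2 - 21*u - 45) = (u - 5)*(u - 4)*(u + 3)*(u^2 - 2*u - 15) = (u - 5)*(u - 4)*(u + 3)^2*(u - 5)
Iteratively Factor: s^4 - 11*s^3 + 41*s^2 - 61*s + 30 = (s - 5)*(s^3 - 6*s^2 + 11*s - 6) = (s - 5)*(s - 2)*(s^2 - 4*s + 3) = (s - 5)*(s - 2)*(s - 1)*(s - 3)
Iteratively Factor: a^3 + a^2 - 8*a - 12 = (a - 3)*(a^2 + 4*a + 4) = (a - 3)*(a + 2)*(a + 2)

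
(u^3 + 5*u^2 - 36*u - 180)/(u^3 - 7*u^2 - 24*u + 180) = (u + 6)/(u - 6)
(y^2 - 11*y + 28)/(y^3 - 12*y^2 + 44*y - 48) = (y - 7)/(y^2 - 8*y + 12)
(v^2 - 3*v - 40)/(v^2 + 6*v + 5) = (v - 8)/(v + 1)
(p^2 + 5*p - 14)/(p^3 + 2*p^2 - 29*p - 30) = (p^2 + 5*p - 14)/(p^3 + 2*p^2 - 29*p - 30)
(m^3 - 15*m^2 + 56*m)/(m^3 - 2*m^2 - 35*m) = (m - 8)/(m + 5)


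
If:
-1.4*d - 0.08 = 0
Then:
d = -0.06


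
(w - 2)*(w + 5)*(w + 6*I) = w^3 + 3*w^2 + 6*I*w^2 - 10*w + 18*I*w - 60*I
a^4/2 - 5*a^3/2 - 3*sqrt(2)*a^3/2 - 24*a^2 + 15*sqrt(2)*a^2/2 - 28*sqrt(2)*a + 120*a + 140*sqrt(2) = (a/2 + sqrt(2))*(a - 5)*(a - 7*sqrt(2))*(a + 2*sqrt(2))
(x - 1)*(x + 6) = x^2 + 5*x - 6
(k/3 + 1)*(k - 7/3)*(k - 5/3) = k^3/3 - k^2/3 - 73*k/27 + 35/9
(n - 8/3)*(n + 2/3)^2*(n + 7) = n^4 + 17*n^3/3 - 112*n^2/9 - 620*n/27 - 224/27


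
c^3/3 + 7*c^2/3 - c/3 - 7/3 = (c/3 + 1/3)*(c - 1)*(c + 7)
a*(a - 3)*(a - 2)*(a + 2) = a^4 - 3*a^3 - 4*a^2 + 12*a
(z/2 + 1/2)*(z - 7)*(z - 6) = z^3/2 - 6*z^2 + 29*z/2 + 21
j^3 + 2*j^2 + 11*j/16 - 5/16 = (j - 1/4)*(j + 1)*(j + 5/4)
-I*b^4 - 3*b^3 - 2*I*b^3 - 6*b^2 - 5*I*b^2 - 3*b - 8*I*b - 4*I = (b + 1)*(b - 4*I)*(b + I)*(-I*b - I)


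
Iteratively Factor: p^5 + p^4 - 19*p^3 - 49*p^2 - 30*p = (p + 1)*(p^4 - 19*p^2 - 30*p) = (p - 5)*(p + 1)*(p^3 + 5*p^2 + 6*p) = (p - 5)*(p + 1)*(p + 2)*(p^2 + 3*p) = p*(p - 5)*(p + 1)*(p + 2)*(p + 3)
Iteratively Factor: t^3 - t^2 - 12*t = (t)*(t^2 - t - 12) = t*(t - 4)*(t + 3)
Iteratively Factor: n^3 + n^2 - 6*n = (n - 2)*(n^2 + 3*n) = n*(n - 2)*(n + 3)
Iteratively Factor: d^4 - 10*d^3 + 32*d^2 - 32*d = (d - 2)*(d^3 - 8*d^2 + 16*d) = d*(d - 2)*(d^2 - 8*d + 16) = d*(d - 4)*(d - 2)*(d - 4)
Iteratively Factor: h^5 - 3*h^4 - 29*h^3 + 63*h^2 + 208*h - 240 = (h - 5)*(h^4 + 2*h^3 - 19*h^2 - 32*h + 48) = (h - 5)*(h - 4)*(h^3 + 6*h^2 + 5*h - 12) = (h - 5)*(h - 4)*(h + 3)*(h^2 + 3*h - 4) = (h - 5)*(h - 4)*(h + 3)*(h + 4)*(h - 1)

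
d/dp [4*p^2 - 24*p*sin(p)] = -24*p*cos(p) + 8*p - 24*sin(p)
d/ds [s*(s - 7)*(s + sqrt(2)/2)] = 3*s^2 - 14*s + sqrt(2)*s - 7*sqrt(2)/2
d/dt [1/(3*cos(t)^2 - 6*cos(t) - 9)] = 2*(cos(t) - 1)*sin(t)/(3*(sin(t)^2 + 2*cos(t) + 2)^2)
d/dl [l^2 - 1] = 2*l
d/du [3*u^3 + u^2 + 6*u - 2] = 9*u^2 + 2*u + 6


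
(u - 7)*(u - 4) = u^2 - 11*u + 28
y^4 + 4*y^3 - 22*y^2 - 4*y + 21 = (y - 3)*(y - 1)*(y + 1)*(y + 7)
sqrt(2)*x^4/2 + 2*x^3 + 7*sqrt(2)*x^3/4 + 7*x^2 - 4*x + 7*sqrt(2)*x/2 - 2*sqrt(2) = (x - 1/2)*(x + 4)*(x + sqrt(2))*(sqrt(2)*x/2 + 1)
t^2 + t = t*(t + 1)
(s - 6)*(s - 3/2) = s^2 - 15*s/2 + 9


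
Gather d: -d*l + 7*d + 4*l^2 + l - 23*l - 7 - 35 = d*(7 - l) + 4*l^2 - 22*l - 42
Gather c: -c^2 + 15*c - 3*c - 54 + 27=-c^2 + 12*c - 27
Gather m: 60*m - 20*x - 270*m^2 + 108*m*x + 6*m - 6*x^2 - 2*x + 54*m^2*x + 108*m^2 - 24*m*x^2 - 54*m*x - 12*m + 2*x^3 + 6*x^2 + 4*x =m^2*(54*x - 162) + m*(-24*x^2 + 54*x + 54) + 2*x^3 - 18*x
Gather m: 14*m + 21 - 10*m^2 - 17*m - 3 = -10*m^2 - 3*m + 18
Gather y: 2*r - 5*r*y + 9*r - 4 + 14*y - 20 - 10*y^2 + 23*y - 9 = 11*r - 10*y^2 + y*(37 - 5*r) - 33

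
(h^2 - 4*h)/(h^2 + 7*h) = (h - 4)/(h + 7)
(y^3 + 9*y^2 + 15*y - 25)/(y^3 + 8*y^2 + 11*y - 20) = (y + 5)/(y + 4)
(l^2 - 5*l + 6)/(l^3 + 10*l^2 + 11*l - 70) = (l - 3)/(l^2 + 12*l + 35)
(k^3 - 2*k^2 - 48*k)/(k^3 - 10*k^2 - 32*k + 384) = k/(k - 8)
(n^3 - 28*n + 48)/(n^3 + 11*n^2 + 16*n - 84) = (n - 4)/(n + 7)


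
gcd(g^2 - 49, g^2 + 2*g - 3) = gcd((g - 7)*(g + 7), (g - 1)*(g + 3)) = 1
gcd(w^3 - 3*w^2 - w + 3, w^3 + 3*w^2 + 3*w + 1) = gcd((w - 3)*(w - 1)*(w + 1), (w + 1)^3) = w + 1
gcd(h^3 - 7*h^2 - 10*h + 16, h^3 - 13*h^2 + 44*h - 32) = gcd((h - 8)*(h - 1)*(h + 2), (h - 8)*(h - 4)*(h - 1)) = h^2 - 9*h + 8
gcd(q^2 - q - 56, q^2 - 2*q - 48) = q - 8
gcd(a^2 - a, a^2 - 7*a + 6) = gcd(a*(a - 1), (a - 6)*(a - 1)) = a - 1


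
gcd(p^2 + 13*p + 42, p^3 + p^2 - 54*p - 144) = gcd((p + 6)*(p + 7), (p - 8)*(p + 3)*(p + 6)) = p + 6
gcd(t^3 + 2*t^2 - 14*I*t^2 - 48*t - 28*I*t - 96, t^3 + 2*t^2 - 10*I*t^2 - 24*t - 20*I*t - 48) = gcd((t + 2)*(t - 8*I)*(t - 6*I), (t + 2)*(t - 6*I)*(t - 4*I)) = t^2 + t*(2 - 6*I) - 12*I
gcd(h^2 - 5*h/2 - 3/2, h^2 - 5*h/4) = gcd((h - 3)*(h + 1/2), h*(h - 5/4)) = 1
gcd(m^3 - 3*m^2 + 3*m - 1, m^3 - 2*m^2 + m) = m^2 - 2*m + 1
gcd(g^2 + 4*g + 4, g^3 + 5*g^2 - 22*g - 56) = g + 2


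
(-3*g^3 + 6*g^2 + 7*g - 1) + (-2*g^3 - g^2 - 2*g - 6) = -5*g^3 + 5*g^2 + 5*g - 7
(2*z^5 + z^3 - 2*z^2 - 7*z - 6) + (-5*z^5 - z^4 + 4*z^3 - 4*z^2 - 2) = -3*z^5 - z^4 + 5*z^3 - 6*z^2 - 7*z - 8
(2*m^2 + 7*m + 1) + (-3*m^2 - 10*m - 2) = -m^2 - 3*m - 1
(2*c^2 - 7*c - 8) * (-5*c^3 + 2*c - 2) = -10*c^5 + 35*c^4 + 44*c^3 - 18*c^2 - 2*c + 16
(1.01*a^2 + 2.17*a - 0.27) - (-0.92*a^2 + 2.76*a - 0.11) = 1.93*a^2 - 0.59*a - 0.16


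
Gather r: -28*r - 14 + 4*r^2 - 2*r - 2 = 4*r^2 - 30*r - 16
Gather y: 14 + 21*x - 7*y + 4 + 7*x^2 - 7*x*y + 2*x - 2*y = 7*x^2 + 23*x + y*(-7*x - 9) + 18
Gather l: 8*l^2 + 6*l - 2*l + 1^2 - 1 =8*l^2 + 4*l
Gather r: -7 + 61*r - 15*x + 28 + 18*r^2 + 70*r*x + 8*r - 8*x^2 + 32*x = 18*r^2 + r*(70*x + 69) - 8*x^2 + 17*x + 21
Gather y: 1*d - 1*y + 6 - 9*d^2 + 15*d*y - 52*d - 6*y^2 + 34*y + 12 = -9*d^2 - 51*d - 6*y^2 + y*(15*d + 33) + 18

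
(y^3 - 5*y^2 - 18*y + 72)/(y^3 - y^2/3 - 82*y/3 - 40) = 3*(y - 3)/(3*y + 5)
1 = 1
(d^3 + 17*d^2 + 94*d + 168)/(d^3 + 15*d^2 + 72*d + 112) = (d + 6)/(d + 4)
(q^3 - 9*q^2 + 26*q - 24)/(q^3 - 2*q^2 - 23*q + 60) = (q - 2)/(q + 5)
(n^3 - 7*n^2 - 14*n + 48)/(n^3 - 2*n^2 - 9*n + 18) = (n - 8)/(n - 3)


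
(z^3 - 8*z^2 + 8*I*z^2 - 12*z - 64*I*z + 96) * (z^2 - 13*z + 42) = z^5 - 21*z^4 + 8*I*z^4 + 134*z^3 - 168*I*z^3 - 84*z^2 + 1168*I*z^2 - 1752*z - 2688*I*z + 4032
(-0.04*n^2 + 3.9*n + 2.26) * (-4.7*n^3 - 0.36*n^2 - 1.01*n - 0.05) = 0.188*n^5 - 18.3156*n^4 - 11.9856*n^3 - 4.7506*n^2 - 2.4776*n - 0.113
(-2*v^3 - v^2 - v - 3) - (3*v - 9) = -2*v^3 - v^2 - 4*v + 6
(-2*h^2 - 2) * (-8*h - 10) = 16*h^3 + 20*h^2 + 16*h + 20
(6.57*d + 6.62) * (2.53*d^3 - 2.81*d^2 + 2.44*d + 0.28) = 16.6221*d^4 - 1.7131*d^3 - 2.5714*d^2 + 17.9924*d + 1.8536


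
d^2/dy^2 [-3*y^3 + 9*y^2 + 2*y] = 18 - 18*y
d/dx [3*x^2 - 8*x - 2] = 6*x - 8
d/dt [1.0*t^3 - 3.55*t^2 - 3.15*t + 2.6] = 3.0*t^2 - 7.1*t - 3.15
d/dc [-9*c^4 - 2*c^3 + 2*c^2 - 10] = 2*c*(-18*c^2 - 3*c + 2)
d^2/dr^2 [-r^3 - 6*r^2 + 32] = -6*r - 12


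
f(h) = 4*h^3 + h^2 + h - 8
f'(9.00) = 991.00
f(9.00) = 2998.00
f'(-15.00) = 2671.00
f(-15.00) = -13298.00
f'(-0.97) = 10.35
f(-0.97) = -11.68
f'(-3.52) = 142.64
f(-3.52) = -173.59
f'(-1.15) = 14.57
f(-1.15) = -13.91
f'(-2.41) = 65.88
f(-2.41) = -60.59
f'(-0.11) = 0.93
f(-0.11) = -8.10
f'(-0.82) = 7.43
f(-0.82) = -10.35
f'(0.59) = 6.36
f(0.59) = -6.24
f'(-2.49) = 70.42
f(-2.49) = -66.04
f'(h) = 12*h^2 + 2*h + 1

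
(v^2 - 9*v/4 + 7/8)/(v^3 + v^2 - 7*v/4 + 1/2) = (4*v - 7)/(2*(2*v^2 + 3*v - 2))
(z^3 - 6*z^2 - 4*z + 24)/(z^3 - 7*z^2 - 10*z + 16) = (z^2 - 8*z + 12)/(z^2 - 9*z + 8)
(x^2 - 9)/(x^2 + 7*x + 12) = (x - 3)/(x + 4)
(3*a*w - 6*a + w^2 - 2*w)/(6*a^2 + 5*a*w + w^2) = (w - 2)/(2*a + w)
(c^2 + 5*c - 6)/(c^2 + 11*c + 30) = (c - 1)/(c + 5)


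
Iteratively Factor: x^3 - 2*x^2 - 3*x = (x)*(x^2 - 2*x - 3) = x*(x + 1)*(x - 3)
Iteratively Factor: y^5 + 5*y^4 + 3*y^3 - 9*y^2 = (y + 3)*(y^4 + 2*y^3 - 3*y^2) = (y + 3)^2*(y^3 - y^2) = y*(y + 3)^2*(y^2 - y) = y^2*(y + 3)^2*(y - 1)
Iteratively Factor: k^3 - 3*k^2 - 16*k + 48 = (k - 4)*(k^2 + k - 12) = (k - 4)*(k + 4)*(k - 3)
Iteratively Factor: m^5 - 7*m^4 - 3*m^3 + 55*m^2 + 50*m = (m - 5)*(m^4 - 2*m^3 - 13*m^2 - 10*m) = (m - 5)*(m + 1)*(m^3 - 3*m^2 - 10*m) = (m - 5)*(m + 1)*(m + 2)*(m^2 - 5*m) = m*(m - 5)*(m + 1)*(m + 2)*(m - 5)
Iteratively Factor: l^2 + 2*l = (l + 2)*(l)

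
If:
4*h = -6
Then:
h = -3/2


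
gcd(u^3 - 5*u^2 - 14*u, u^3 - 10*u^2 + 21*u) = u^2 - 7*u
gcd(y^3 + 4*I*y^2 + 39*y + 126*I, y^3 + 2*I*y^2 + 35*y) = y + 7*I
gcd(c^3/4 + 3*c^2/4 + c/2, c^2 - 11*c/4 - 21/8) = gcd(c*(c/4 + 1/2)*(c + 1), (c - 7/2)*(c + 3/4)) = 1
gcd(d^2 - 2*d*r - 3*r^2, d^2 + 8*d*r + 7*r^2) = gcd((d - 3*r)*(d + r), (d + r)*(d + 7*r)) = d + r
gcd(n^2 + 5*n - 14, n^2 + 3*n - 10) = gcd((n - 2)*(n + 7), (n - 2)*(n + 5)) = n - 2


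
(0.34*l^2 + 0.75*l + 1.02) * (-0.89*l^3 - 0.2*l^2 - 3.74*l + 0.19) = -0.3026*l^5 - 0.7355*l^4 - 2.3294*l^3 - 2.9444*l^2 - 3.6723*l + 0.1938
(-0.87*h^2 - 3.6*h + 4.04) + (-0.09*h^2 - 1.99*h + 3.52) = -0.96*h^2 - 5.59*h + 7.56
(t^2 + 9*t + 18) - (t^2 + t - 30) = 8*t + 48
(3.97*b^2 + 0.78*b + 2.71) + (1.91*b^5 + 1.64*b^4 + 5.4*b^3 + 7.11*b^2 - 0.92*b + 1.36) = 1.91*b^5 + 1.64*b^4 + 5.4*b^3 + 11.08*b^2 - 0.14*b + 4.07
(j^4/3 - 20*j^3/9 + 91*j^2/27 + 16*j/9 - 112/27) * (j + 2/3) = j^5/3 - 2*j^4 + 17*j^3/9 + 326*j^2/81 - 80*j/27 - 224/81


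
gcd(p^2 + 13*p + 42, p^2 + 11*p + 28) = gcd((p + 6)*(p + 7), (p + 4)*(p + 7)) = p + 7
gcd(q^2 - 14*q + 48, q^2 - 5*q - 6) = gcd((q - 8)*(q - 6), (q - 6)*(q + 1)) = q - 6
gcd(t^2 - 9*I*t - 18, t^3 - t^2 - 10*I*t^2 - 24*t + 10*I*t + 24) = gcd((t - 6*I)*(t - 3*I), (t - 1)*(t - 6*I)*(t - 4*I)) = t - 6*I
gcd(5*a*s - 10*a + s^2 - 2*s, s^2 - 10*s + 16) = s - 2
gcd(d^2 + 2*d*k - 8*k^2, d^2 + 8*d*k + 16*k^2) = d + 4*k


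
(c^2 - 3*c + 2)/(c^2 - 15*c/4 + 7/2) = 4*(c - 1)/(4*c - 7)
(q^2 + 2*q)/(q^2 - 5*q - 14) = q/(q - 7)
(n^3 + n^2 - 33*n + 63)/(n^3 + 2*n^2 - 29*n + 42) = (n - 3)/(n - 2)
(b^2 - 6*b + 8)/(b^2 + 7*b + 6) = (b^2 - 6*b + 8)/(b^2 + 7*b + 6)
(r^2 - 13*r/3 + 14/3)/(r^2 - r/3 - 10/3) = (3*r - 7)/(3*r + 5)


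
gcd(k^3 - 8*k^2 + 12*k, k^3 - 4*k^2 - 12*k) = k^2 - 6*k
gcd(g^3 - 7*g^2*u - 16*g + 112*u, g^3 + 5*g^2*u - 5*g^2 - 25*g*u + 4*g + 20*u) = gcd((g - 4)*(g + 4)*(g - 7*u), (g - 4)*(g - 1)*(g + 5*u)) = g - 4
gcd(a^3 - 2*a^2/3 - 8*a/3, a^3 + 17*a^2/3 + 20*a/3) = a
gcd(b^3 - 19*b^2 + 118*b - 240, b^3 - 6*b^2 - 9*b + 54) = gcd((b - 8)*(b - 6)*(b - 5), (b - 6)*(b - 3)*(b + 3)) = b - 6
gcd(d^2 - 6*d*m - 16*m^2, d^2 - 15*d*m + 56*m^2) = d - 8*m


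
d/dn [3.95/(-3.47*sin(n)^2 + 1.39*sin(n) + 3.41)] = (27.413*sin(n) - 5.4905)*cos(n)/(-3.47*sin(n)^2 + 1.39*sin(n) + 3.41)^2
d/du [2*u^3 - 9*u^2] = 6*u*(u - 3)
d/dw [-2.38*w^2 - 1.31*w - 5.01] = -4.76*w - 1.31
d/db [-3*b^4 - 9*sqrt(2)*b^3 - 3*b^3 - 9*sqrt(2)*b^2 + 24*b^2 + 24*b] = -12*b^3 - 27*sqrt(2)*b^2 - 9*b^2 - 18*sqrt(2)*b + 48*b + 24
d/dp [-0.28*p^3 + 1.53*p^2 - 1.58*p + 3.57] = -0.84*p^2 + 3.06*p - 1.58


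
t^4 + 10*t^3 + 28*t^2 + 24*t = t*(t + 2)^2*(t + 6)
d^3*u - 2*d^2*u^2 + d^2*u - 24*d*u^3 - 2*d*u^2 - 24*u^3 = (d - 6*u)*(d + 4*u)*(d*u + u)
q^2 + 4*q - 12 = (q - 2)*(q + 6)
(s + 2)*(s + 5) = s^2 + 7*s + 10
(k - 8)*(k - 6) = k^2 - 14*k + 48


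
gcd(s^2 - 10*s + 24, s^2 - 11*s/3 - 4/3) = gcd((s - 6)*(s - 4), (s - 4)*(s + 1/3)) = s - 4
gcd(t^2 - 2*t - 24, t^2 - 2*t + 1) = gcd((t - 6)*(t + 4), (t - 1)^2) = 1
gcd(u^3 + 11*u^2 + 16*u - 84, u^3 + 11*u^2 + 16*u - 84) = u^3 + 11*u^2 + 16*u - 84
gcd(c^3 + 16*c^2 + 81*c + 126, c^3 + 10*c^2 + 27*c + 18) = c^2 + 9*c + 18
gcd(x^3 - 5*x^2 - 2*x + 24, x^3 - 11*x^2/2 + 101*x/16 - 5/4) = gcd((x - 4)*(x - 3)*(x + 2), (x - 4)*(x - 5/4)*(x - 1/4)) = x - 4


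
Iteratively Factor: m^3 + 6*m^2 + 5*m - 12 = (m + 3)*(m^2 + 3*m - 4) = (m + 3)*(m + 4)*(m - 1)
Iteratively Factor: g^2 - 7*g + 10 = (g - 5)*(g - 2)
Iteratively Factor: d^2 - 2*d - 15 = (d + 3)*(d - 5)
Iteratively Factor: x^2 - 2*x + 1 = (x - 1)*(x - 1)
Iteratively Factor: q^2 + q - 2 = (q + 2)*(q - 1)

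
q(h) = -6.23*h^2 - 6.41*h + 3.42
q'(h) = -12.46*h - 6.41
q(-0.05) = 3.72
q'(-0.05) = -5.79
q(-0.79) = 4.60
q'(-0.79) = 3.43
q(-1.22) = 1.97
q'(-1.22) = 8.79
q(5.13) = -193.42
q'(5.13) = -70.33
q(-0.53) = 5.07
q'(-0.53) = 0.19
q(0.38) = 0.08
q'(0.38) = -11.14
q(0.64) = -3.23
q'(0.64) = -14.38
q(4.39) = -144.79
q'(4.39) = -61.11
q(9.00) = -558.90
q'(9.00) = -118.55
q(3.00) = -71.88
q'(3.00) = -43.79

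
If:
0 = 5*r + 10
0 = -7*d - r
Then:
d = 2/7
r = -2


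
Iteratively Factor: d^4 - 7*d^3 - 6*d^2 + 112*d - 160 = (d - 5)*(d^3 - 2*d^2 - 16*d + 32) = (d - 5)*(d - 4)*(d^2 + 2*d - 8) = (d - 5)*(d - 4)*(d + 4)*(d - 2)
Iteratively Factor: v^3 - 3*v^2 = (v)*(v^2 - 3*v) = v^2*(v - 3)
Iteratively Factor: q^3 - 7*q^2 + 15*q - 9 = (q - 3)*(q^2 - 4*q + 3) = (q - 3)*(q - 1)*(q - 3)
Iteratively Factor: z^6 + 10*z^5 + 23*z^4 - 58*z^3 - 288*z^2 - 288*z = (z)*(z^5 + 10*z^4 + 23*z^3 - 58*z^2 - 288*z - 288) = z*(z + 4)*(z^4 + 6*z^3 - z^2 - 54*z - 72) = z*(z - 3)*(z + 4)*(z^3 + 9*z^2 + 26*z + 24) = z*(z - 3)*(z + 2)*(z + 4)*(z^2 + 7*z + 12) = z*(z - 3)*(z + 2)*(z + 4)^2*(z + 3)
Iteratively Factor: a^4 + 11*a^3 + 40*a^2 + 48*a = (a + 4)*(a^3 + 7*a^2 + 12*a) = (a + 4)^2*(a^2 + 3*a) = a*(a + 4)^2*(a + 3)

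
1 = 1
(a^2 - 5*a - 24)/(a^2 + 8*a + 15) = (a - 8)/(a + 5)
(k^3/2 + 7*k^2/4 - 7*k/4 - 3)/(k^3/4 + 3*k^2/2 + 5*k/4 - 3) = (2*k^2 - k - 3)/(k^2 + 2*k - 3)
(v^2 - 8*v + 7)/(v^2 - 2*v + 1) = (v - 7)/(v - 1)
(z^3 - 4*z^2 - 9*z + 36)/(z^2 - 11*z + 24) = (z^2 - z - 12)/(z - 8)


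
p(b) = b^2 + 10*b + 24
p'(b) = 2*b + 10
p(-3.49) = 1.28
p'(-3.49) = 3.02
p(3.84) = 77.15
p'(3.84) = 17.68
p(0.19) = 25.94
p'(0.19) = 10.38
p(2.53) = 55.70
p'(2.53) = 15.06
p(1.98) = 47.72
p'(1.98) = 13.96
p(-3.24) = 2.10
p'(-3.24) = 3.52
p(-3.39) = 1.59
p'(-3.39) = 3.22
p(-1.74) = 9.63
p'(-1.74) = 6.52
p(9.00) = 195.00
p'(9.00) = 28.00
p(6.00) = 120.00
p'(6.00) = 22.00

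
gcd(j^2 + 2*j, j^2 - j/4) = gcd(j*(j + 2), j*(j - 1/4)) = j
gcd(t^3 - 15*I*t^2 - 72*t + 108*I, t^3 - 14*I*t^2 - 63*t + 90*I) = t^2 - 9*I*t - 18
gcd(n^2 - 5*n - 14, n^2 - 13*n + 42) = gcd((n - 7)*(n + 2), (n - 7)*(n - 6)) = n - 7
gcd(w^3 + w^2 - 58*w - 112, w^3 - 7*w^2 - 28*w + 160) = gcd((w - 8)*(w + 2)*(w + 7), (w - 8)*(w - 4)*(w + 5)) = w - 8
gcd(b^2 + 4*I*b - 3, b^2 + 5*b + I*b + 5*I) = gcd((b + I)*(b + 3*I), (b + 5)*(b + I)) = b + I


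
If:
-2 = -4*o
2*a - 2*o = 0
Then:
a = 1/2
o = 1/2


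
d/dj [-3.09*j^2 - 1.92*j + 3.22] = -6.18*j - 1.92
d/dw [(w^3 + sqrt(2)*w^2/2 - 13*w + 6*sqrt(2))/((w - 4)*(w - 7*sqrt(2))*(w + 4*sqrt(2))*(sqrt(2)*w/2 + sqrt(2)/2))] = (-sqrt(2)*w^6 - 2*w^5 - 18*sqrt(2)*w^4 + 21*w^4 - 156*w^3 + 258*sqrt(2)*w^3 + 12*sqrt(2)*w^2 + 510*w^2 - 216*sqrt(2)*w + 1888*w - 3056*sqrt(2) - 2016)/(w^8 - 6*sqrt(2)*w^7 - 6*w^7 - 93*w^6 + 36*sqrt(2)*w^6 + 330*sqrt(2)*w^5 + 588*w^5 - 2160*sqrt(2)*w^4 + 3058*w^4 - 21072*w^3 + 240*sqrt(2)*w^3 + 1632*w^2 + 8064*sqrt(2)*w^2 + 5376*sqrt(2)*w + 75264*w + 50176)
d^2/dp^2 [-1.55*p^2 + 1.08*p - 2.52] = -3.10000000000000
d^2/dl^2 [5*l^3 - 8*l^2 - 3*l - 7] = 30*l - 16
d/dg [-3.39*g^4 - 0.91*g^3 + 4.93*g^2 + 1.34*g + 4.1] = -13.56*g^3 - 2.73*g^2 + 9.86*g + 1.34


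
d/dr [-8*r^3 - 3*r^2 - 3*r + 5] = -24*r^2 - 6*r - 3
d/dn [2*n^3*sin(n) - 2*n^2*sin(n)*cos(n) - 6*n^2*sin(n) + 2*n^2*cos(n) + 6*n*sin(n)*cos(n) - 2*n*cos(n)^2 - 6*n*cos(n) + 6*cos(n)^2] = 2*n^3*cos(n) + 4*n^2*sin(n) - 6*n^2*cos(n) - 2*n^2*cos(2*n) - 6*n*sin(n) + 4*n*cos(n) + 6*n*cos(2*n) - 3*sin(2*n) - 6*cos(n) - cos(2*n) - 1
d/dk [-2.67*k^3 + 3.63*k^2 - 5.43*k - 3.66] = -8.01*k^2 + 7.26*k - 5.43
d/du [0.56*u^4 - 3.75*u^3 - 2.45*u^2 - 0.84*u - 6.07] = 2.24*u^3 - 11.25*u^2 - 4.9*u - 0.84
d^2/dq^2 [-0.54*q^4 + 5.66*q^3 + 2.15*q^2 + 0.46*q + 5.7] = -6.48*q^2 + 33.96*q + 4.3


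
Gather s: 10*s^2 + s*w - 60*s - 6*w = 10*s^2 + s*(w - 60) - 6*w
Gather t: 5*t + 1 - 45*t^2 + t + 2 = -45*t^2 + 6*t + 3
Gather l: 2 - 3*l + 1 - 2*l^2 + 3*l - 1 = 2 - 2*l^2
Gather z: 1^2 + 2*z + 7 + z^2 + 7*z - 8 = z^2 + 9*z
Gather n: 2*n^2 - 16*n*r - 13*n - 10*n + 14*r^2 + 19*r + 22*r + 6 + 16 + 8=2*n^2 + n*(-16*r - 23) + 14*r^2 + 41*r + 30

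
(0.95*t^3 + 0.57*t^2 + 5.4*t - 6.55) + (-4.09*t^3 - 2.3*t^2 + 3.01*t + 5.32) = -3.14*t^3 - 1.73*t^2 + 8.41*t - 1.23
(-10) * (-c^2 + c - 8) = 10*c^2 - 10*c + 80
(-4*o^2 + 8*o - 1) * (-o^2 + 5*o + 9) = 4*o^4 - 28*o^3 + 5*o^2 + 67*o - 9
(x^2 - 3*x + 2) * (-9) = -9*x^2 + 27*x - 18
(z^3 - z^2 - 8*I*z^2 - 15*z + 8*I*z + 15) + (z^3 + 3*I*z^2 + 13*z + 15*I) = 2*z^3 - z^2 - 5*I*z^2 - 2*z + 8*I*z + 15 + 15*I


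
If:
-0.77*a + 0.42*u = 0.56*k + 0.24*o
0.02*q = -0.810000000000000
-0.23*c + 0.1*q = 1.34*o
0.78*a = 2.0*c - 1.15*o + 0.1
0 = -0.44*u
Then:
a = -16.4130434782609*o - 45.0222965440357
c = -5.82608695652174*o - 17.6086956521739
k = 22.1393633540373*o + 61.9056577480491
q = -40.50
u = 0.00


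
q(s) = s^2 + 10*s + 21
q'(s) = 2*s + 10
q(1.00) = 32.00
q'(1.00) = 12.00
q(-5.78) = -3.39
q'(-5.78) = -1.56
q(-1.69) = 6.96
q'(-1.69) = 6.62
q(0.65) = 27.92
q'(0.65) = 11.30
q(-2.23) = 3.67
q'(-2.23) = 5.54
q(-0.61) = 15.27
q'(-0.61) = 8.78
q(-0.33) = 17.81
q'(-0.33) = 9.34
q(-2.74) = 1.11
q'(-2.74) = 4.52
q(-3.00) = 0.00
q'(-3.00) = 4.00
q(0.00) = 21.00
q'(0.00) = 10.00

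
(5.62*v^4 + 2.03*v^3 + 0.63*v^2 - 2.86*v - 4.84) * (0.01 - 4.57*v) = -25.6834*v^5 - 9.2209*v^4 - 2.8588*v^3 + 13.0765*v^2 + 22.0902*v - 0.0484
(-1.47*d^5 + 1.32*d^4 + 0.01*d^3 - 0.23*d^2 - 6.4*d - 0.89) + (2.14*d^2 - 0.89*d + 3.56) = -1.47*d^5 + 1.32*d^4 + 0.01*d^3 + 1.91*d^2 - 7.29*d + 2.67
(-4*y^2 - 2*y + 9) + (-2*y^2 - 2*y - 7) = -6*y^2 - 4*y + 2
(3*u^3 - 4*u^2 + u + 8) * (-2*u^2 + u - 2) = -6*u^5 + 11*u^4 - 12*u^3 - 7*u^2 + 6*u - 16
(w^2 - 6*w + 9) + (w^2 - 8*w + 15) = 2*w^2 - 14*w + 24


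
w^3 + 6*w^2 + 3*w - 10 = (w - 1)*(w + 2)*(w + 5)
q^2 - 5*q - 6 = (q - 6)*(q + 1)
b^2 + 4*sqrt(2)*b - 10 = (b - sqrt(2))*(b + 5*sqrt(2))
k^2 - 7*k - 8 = (k - 8)*(k + 1)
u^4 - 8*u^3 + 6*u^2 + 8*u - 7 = (u - 7)*(u - 1)^2*(u + 1)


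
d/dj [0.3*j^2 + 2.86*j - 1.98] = 0.6*j + 2.86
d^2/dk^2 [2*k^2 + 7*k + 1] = 4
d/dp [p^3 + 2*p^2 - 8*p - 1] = 3*p^2 + 4*p - 8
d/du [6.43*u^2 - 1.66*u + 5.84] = 12.86*u - 1.66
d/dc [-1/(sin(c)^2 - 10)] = 4*sin(2*c)/(cos(2*c) + 19)^2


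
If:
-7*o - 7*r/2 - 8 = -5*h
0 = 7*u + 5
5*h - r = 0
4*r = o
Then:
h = -16/305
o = -64/61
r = -16/61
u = -5/7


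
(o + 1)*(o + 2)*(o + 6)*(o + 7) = o^4 + 16*o^3 + 83*o^2 + 152*o + 84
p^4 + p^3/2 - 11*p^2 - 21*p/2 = p*(p - 7/2)*(p + 1)*(p + 3)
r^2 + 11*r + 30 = (r + 5)*(r + 6)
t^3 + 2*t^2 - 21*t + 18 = (t - 3)*(t - 1)*(t + 6)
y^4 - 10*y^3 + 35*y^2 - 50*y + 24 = (y - 4)*(y - 3)*(y - 2)*(y - 1)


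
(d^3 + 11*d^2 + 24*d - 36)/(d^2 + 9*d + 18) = (d^2 + 5*d - 6)/(d + 3)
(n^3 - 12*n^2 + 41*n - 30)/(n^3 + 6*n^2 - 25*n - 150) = (n^2 - 7*n + 6)/(n^2 + 11*n + 30)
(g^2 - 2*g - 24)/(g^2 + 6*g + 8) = (g - 6)/(g + 2)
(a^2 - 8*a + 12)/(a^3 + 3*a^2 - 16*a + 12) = (a - 6)/(a^2 + 5*a - 6)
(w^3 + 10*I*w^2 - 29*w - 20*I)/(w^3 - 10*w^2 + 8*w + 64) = (w^3 + 10*I*w^2 - 29*w - 20*I)/(w^3 - 10*w^2 + 8*w + 64)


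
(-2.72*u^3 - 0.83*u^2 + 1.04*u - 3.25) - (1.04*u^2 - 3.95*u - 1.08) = -2.72*u^3 - 1.87*u^2 + 4.99*u - 2.17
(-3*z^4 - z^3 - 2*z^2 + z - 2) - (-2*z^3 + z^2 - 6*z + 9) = -3*z^4 + z^3 - 3*z^2 + 7*z - 11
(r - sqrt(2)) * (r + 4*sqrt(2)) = r^2 + 3*sqrt(2)*r - 8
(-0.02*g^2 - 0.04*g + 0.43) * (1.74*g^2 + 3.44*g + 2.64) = -0.0348*g^4 - 0.1384*g^3 + 0.5578*g^2 + 1.3736*g + 1.1352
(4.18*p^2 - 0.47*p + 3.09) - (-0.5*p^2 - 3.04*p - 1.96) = 4.68*p^2 + 2.57*p + 5.05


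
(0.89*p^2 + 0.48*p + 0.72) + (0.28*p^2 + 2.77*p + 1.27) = 1.17*p^2 + 3.25*p + 1.99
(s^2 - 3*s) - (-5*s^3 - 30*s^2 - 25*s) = 5*s^3 + 31*s^2 + 22*s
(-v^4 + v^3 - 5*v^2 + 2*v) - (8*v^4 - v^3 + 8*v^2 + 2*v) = -9*v^4 + 2*v^3 - 13*v^2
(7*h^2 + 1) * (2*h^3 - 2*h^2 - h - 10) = 14*h^5 - 14*h^4 - 5*h^3 - 72*h^2 - h - 10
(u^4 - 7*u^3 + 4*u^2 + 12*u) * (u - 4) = u^5 - 11*u^4 + 32*u^3 - 4*u^2 - 48*u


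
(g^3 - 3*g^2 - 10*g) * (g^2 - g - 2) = g^5 - 4*g^4 - 9*g^3 + 16*g^2 + 20*g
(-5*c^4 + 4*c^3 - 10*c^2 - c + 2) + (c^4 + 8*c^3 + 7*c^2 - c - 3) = -4*c^4 + 12*c^3 - 3*c^2 - 2*c - 1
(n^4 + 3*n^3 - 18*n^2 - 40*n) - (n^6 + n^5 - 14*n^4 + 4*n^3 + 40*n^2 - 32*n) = -n^6 - n^5 + 15*n^4 - n^3 - 58*n^2 - 8*n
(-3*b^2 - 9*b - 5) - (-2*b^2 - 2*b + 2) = -b^2 - 7*b - 7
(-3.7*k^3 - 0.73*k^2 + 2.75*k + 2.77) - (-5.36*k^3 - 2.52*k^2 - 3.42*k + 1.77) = 1.66*k^3 + 1.79*k^2 + 6.17*k + 1.0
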